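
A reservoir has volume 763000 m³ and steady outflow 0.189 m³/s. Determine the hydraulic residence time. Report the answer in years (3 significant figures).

0.128 yr

Q = 0.189 m³/s × 3.156e+07 s/yr = 5.964e+06 m³/yr.
Hydraulic residence time τ = V/Q = 763000/5.964e+06 = 0.1279 yr.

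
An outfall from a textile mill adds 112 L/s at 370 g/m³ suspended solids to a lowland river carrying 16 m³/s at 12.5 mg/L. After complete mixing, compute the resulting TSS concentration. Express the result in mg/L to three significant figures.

15.0 mg/L

112 L/s = 0.112 m³/s.
By mass balance at complete mixing, C = (0.112·370 + 16·12.5) / (0.112 + 16) = 241.4/16.11 = 14.99 mg/L.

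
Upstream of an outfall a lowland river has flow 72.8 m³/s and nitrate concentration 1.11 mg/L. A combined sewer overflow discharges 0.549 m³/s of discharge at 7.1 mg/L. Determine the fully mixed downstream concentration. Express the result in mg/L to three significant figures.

Flow-weighted mixing gives C = (0.549·7.1 + 72.8·1.11) / (0.549 + 72.8) = 84.71/73.35 = 1.155 mg/L.

1.15 mg/L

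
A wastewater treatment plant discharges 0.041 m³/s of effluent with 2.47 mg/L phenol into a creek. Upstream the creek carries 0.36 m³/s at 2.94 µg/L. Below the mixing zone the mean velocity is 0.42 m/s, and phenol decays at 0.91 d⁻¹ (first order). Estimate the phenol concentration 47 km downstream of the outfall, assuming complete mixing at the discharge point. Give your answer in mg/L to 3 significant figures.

2.94 µg/L = 0.00294 mg/L.
After complete mixing, C₀ = (0.041·2.47 + 0.36·0.00294) / 0.401 = 0.2552 mg/L.
Travel time t = 4.7e+04 m / 0.42 m/s = 1.119e+05 s = 1.295 d.
C = 0.2552·exp(−0.91·1.295) = 0.2552·0.3077 = 0.07852 mg/L.

0.0785 mg/L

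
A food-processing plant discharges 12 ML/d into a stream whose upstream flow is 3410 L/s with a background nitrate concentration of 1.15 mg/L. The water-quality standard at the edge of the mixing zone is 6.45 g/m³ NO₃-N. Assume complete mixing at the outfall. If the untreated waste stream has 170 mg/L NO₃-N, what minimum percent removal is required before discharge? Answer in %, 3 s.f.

19.7 %

12 ML/d = 0.1389 m³/s.
3410 L/s = 3.41 m³/s.
Mass balance: 6.45·3.549 = 0.1389·Cₑ + 3.41·1.15.
Cₑ = (22.89 − 3.921) / 0.1389 = 136.6 mg/L.
Required removal = 1 − 136.6/170 = 19.66 %.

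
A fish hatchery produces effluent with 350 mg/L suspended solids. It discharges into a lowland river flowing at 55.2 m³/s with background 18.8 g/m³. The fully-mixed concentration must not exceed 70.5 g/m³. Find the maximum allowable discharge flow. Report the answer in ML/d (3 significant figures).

882 ML/d

Mass balance at complete mixing: C_std·(Q_w + Q_r) = Q_w·C_e + Q_r·C_b.
Rearranging, Q_w = Q_r·(C_std − C_b)/(C_e − C_std) = 55.2·(70.5 − 18.8) / (350 − 70.5) = 10.21 m³/s.
= 882.2 ML/d.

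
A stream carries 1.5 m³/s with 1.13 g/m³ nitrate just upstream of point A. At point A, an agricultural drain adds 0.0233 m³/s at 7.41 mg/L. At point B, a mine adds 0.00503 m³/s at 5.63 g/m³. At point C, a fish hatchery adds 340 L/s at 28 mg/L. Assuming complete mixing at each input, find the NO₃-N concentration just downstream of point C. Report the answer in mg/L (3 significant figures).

6.11 mg/L

After input A: C = (1.5·1.13 + 0.0233·7.41) / 1.523 = 1.226 mg/L.
After input B: C = (1.523·1.226 + 0.00503·5.63) / 1.528 = 1.241 mg/L.
340 L/s = 0.34 m³/s.
After input C: C = (1.528·1.241 + 0.34·28) / 1.868 = 6.11 mg/L.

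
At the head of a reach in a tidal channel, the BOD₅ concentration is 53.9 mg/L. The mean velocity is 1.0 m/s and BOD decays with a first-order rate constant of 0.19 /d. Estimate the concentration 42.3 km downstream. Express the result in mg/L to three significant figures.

Travel time t = 42.3 km / 1.0 m/s = 4.23e+04/1.0 = 4.23e+04 s = 0.4896 d.
First-order decay: C = 53.9·exp(−0.19·0.4896) = 53.9·0.9112 = 49.11 mg/L.

49.1 mg/L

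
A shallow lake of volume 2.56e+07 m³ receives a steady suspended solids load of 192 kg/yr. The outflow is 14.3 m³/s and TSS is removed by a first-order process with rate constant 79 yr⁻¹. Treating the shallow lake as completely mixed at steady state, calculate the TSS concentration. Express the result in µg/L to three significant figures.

0.0776 µg/L

Outflow Q = 14.3 m³/s × 3.156e+07 s/yr = 4.513e+08 m³/yr.
Steady-state CSTR mass balance: W = Q·C + k·V·C, so C = W/(Q + kV).
Q + kV = 4.513e+08 + 79·2.56e+07 = 2.474e+09 m³/yr.
C = 192/2.474e+09 = 7.762e-08 kg/m³ = 7.762e-05 mg/L = 0.07762 µg/L.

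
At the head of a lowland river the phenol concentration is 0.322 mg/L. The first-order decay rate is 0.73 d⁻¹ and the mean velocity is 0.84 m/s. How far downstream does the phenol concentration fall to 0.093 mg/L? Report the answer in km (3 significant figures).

123 km

From C = C₀·e^(−kt), t = ln(C₀/C)/k = ln(0.322/0.093)/0.73 = 1.242/0.73 = 1.701 d.
Distance = v·t = 0.84 m/s × 1.47e+05 s = 1.235e+05 m = 123.5 km.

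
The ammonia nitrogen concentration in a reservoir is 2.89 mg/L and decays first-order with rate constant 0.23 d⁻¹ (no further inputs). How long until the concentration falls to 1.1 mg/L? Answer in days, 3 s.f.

t = ln(C₀/C)/k = ln(2.89/1.1)/0.23 = 0.9659/0.23 = 4.2 d.

4.20 d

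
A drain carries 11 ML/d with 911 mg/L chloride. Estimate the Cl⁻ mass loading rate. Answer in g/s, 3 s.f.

116 g/s

11 ML/d = 0.1273 m³/s.
Mass flux = Q·C = 0.1273 m³/s × 911 g/m³ = 116 g/s.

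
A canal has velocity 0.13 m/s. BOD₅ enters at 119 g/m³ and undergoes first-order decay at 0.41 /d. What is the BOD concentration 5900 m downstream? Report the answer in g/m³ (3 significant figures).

95.9 g/m³

Travel time t = 5900 m / 0.13 m/s = 5900/0.13 = 4.538e+04 s = 0.5253 d.
First-order decay: C = 119·exp(−0.41·0.5253) = 119·0.8062 = 95.94 g/m³.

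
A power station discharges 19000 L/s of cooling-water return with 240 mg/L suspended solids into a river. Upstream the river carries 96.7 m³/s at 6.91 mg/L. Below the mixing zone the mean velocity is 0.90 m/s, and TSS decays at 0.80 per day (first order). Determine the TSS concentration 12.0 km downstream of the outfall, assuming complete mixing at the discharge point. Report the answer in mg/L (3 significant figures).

19000 L/s = 19 m³/s.
After complete mixing, C₀ = (19·240 + 96.7·6.91) / 115.7 = 45.19 mg/L.
Travel time t = 1.2e+04 m / 0.90 m/s = 1.333e+04 s = 0.1543 d.
C = 45.19·exp(−0.80·0.1543) = 45.19·0.8839 = 39.94 mg/L.

39.9 mg/L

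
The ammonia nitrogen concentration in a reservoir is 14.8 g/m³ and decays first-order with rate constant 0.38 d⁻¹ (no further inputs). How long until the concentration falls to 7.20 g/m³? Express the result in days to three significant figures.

t = ln(C₀/C)/k = ln(14.8/7.20)/0.38 = 0.7205/0.38 = 1.896 d.

1.90 d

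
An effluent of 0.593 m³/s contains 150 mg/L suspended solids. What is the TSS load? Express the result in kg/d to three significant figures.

7690 kg/d

Mass flux = Q·C = 0.593 m³/s × 150 g/m³ = 88.95 g/s.
= 88.95 g/s × 86.4 = 7685 kg/d.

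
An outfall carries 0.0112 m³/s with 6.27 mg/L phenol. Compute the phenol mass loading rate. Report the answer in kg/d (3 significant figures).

6.07 kg/d

Mass flux = Q·C = 0.0112 m³/s × 6.27 g/m³ = 0.07022 g/s.
= 0.07022 g/s × 86.4 = 6.067 kg/d.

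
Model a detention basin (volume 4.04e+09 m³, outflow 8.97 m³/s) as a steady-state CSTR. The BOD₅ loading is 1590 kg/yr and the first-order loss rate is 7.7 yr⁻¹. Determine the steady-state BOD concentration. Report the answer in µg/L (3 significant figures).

Outflow Q = 8.97 m³/s × 3.156e+07 s/yr = 2.831e+08 m³/yr.
Steady-state CSTR mass balance: W = Q·C + k·V·C, so C = W/(Q + kV).
Q + kV = 2.831e+08 + 7.7·4.04e+09 = 3.139e+10 m³/yr.
C = 1590/3.139e+10 = 5.065e-08 kg/m³ = 5.065e-05 mg/L = 0.05065 µg/L.

0.0507 µg/L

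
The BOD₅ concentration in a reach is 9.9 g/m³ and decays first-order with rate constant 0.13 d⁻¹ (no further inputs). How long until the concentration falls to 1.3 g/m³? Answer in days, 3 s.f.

15.6 d

t = ln(C₀/C)/k = ln(9.9/1.3)/0.13 = 2.03/0.13 = 15.62 d.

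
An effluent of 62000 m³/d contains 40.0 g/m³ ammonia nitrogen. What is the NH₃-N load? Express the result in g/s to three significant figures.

28.7 g/s

62000 m³/d = 0.7176 m³/s.
Mass flux = Q·C = 0.7176 m³/s × 40 g/m³ = 28.7 g/s.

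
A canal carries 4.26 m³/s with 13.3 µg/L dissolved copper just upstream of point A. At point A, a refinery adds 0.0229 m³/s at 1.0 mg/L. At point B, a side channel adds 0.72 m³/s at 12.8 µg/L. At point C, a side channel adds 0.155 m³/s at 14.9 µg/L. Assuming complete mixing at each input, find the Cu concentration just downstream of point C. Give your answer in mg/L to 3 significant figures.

0.0177 mg/L

13.3 µg/L = 0.0133 mg/L.
After input A: C = (4.26·0.0133 + 0.0229·1) / 4.283 = 0.01858 mg/L.
12.8 µg/L = 0.0128 mg/L.
After input B: C = (4.283·0.01858 + 0.72·0.0128) / 5.003 = 0.01774 mg/L.
14.9 µg/L = 0.0149 mg/L.
After input C: C = (5.003·0.01774 + 0.155·0.0149) / 5.158 = 0.01766 mg/L.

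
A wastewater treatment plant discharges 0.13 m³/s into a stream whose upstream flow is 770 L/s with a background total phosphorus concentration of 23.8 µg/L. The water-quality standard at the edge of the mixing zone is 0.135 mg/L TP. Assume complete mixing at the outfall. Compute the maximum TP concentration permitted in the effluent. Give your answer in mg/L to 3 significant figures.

770 L/s = 0.77 m³/s.
23.8 µg/L = 0.0238 mg/L.
Mass balance: 0.135·0.9 = 0.13·Cₑ + 0.77·0.0238.
Cₑ = (0.1215 − 0.01833) / 0.13 = 0.7936 mg/L.

0.794 mg/L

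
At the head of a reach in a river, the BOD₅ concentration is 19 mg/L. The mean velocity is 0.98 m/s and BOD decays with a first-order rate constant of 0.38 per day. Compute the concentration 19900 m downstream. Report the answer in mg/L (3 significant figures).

17.4 mg/L

Travel time t = 19900 m / 0.98 m/s = 1.99e+04/0.98 = 2.031e+04 s = 0.235 d.
First-order decay: C = 19·exp(−0.38·0.235) = 19·0.9146 = 17.38 mg/L.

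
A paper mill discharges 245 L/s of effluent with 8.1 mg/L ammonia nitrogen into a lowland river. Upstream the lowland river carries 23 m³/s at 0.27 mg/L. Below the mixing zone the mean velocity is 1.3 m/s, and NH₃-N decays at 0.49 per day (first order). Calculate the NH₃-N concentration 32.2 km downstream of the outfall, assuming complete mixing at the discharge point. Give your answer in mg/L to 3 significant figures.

245 L/s = 0.245 m³/s.
After complete mixing, C₀ = (0.245·8.1 + 23·0.27) / 23.25 = 0.3525 mg/L.
Travel time t = 3.22e+04 m / 1.3 m/s = 2.477e+04 s = 0.2867 d.
C = 0.3525·exp(−0.49·0.2867) = 0.3525·0.8689 = 0.3063 mg/L.

0.306 mg/L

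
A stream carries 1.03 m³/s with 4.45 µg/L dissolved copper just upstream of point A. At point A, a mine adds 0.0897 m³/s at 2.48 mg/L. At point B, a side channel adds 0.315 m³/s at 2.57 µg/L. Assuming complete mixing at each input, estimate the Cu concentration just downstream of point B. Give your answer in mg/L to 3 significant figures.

0.159 mg/L

4.45 µg/L = 0.00445 mg/L.
After input A: C = (1.03·0.00445 + 0.0897·2.48) / 1.12 = 0.2028 mg/L.
2.57 µg/L = 0.00257 mg/L.
After input B: C = (1.12·0.2028 + 0.315·0.00257) / 1.435 = 0.1588 mg/L.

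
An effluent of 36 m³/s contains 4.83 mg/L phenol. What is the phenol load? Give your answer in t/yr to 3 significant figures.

5490 t/yr

Mass flux = Q·C = 36 m³/s × 4.83 g/m³ = 173.9 g/s.
= 173.9 g/s × 31.56 = 5487 t/yr.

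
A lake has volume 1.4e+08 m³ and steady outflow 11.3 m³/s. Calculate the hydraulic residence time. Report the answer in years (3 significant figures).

0.393 yr

Q = 11.3 m³/s × 3.156e+07 s/yr = 3.566e+08 m³/yr.
Hydraulic residence time τ = V/Q = 1.4e+08/3.566e+08 = 0.3926 yr.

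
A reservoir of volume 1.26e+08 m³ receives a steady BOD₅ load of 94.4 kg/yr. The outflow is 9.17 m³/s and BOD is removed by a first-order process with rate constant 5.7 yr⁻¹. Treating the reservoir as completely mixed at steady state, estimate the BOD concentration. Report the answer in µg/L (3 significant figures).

0.0937 µg/L

Outflow Q = 9.17 m³/s × 3.156e+07 s/yr = 2.894e+08 m³/yr.
Steady-state CSTR mass balance: W = Q·C + k·V·C, so C = W/(Q + kV).
Q + kV = 2.894e+08 + 5.7·1.26e+08 = 1.008e+09 m³/yr.
C = 94.4/1.008e+09 = 9.369e-08 kg/m³ = 9.369e-05 mg/L = 0.09369 µg/L.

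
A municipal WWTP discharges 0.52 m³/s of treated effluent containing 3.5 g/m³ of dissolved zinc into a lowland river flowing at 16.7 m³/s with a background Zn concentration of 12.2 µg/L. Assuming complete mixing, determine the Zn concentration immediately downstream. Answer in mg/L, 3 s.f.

12.2 µg/L = 0.0122 mg/L.
Conservation of mass across the mixing zone: C = (0.52·3.5 + 16.7·0.0122) / (0.52 + 16.7) = 2.024/17.22 = 0.1175 mg/L.

0.118 mg/L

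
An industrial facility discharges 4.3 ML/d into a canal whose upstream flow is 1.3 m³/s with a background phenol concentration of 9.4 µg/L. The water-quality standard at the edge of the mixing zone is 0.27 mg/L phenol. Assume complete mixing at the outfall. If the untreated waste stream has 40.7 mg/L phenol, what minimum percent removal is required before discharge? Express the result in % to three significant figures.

4.3 ML/d = 0.04977 m³/s.
9.4 µg/L = 0.0094 mg/L.
Mass balance: 0.27·1.35 = 0.04977·Cₑ + 1.3·0.0094.
Cₑ = (0.3644 − 0.01222) / 0.04977 = 7.077 mg/L.
Required removal = 1 − 7.077/40.7 = 82.61 %.

82.6 %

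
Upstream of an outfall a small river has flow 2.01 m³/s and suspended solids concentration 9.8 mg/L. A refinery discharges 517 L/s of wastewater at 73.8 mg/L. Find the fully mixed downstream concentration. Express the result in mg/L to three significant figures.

22.9 mg/L

517 L/s = 0.517 m³/s.
Flow-weighted mixing gives C = (0.517·73.8 + 2.01·9.8) / (0.517 + 2.01) = 57.85/2.527 = 22.89 mg/L.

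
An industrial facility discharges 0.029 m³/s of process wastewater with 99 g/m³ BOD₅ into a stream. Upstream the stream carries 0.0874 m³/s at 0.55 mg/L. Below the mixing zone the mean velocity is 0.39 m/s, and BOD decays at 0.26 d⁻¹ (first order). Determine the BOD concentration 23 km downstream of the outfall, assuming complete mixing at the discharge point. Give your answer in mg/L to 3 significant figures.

21.0 mg/L

After complete mixing, C₀ = (0.029·99 + 0.0874·0.55) / 0.1164 = 25.08 mg/L.
Travel time t = 2.3e+04 m / 0.39 m/s = 5.897e+04 s = 0.6826 d.
C = 25.08·exp(−0.26·0.6826) = 25.08·0.8374 = 21 mg/L.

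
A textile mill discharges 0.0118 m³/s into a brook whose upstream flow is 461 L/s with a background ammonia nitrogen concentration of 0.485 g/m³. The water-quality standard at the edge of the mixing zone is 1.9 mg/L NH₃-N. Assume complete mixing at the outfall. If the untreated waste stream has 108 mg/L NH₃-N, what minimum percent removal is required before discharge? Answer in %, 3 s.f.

461 L/s = 0.461 m³/s.
Mass balance: 1.9·0.4728 = 0.0118·Cₑ + 0.461·0.485.
Cₑ = (0.8983 − 0.2236) / 0.0118 = 57.18 mg/L.
Required removal = 1 − 57.18/108 = 47.05 %.

47.1 %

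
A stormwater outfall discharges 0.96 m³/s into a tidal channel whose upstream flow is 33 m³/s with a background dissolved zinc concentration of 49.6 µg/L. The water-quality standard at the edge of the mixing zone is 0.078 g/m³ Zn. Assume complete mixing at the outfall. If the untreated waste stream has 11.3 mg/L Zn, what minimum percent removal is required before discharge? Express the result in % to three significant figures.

49.6 µg/L = 0.0496 mg/L.
Mass balance: 0.078·33.96 = 0.96·Cₑ + 33·0.0496.
Cₑ = (2.649 − 1.637) / 0.96 = 1.054 mg/L.
Required removal = 1 − 1.054/11.3 = 90.67 %.

90.7 %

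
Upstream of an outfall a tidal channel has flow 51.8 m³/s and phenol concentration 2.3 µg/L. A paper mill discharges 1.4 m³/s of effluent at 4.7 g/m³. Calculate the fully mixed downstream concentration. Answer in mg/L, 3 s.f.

2.3 µg/L = 0.0023 mg/L.
Flow-weighted mixing gives C = (1.4·4.7 + 51.8·0.0023) / (1.4 + 51.8) = 6.699/53.2 = 0.1259 mg/L.

0.126 mg/L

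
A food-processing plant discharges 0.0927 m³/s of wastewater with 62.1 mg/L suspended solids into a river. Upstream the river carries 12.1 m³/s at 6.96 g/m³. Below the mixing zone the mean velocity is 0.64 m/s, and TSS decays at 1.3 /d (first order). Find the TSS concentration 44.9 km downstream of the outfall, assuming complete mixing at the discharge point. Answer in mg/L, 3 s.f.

2.57 mg/L

After complete mixing, C₀ = (0.0927·62.1 + 12.1·6.96) / 12.19 = 7.379 mg/L.
Travel time t = 4.49e+04 m / 0.64 m/s = 7.016e+04 s = 0.812 d.
C = 7.379·exp(−1.3·0.812) = 7.379·0.348 = 2.568 mg/L.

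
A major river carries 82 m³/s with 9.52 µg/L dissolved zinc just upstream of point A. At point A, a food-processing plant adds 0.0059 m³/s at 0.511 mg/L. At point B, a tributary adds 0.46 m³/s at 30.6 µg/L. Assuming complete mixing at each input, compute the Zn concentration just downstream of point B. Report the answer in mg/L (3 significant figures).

0.00967 mg/L

9.52 µg/L = 0.00952 mg/L.
After input A: C = (82·0.00952 + 0.0059·0.511) / 82.01 = 0.009556 mg/L.
30.6 µg/L = 0.0306 mg/L.
After input B: C = (82.01·0.009556 + 0.46·0.0306) / 82.47 = 0.009673 mg/L.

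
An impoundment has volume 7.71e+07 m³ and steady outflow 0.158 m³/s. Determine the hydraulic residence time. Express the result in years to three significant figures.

Q = 0.158 m³/s × 3.156e+07 s/yr = 4.986e+06 m³/yr.
Hydraulic residence time τ = V/Q = 7.71e+07/4.986e+06 = 15.46 yr.

15.5 yr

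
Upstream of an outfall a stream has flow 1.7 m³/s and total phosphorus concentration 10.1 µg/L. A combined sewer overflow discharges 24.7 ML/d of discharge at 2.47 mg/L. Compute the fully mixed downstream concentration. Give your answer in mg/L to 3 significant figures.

24.7 ML/d = 0.2859 m³/s.
10.1 µg/L = 0.0101 mg/L.
By mass balance at complete mixing, C = (0.2859·2.47 + 1.7·0.0101) / (0.2859 + 1.7) = 0.7233/1.986 = 0.3642 mg/L.

0.364 mg/L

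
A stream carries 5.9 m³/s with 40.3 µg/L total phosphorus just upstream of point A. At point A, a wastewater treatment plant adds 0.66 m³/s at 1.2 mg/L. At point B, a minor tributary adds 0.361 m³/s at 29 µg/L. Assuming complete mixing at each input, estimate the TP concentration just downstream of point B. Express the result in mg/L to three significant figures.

0.150 mg/L

40.3 µg/L = 0.0403 mg/L.
After input A: C = (5.9·0.0403 + 0.66·1.2) / 6.56 = 0.157 mg/L.
29 µg/L = 0.029 mg/L.
After input B: C = (6.56·0.157 + 0.361·0.029) / 6.921 = 0.1503 mg/L.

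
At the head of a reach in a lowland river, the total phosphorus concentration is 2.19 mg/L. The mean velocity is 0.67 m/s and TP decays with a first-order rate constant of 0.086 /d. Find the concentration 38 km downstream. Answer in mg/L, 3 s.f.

Travel time t = 38 km / 0.67 m/s = 3.8e+04/0.67 = 5.672e+04 s = 0.6564 d.
First-order decay: C = 2.19·exp(−0.086·0.6564) = 2.19·0.9451 = 2.07 mg/L.

2.07 mg/L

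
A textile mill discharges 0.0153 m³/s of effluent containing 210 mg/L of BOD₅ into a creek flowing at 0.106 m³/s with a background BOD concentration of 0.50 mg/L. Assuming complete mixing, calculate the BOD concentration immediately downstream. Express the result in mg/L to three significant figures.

26.9 mg/L

Conservation of mass across the mixing zone: C = (0.0153·210 + 0.106·0.5) / (0.0153 + 0.106) = 3.266/0.1213 = 26.92 mg/L.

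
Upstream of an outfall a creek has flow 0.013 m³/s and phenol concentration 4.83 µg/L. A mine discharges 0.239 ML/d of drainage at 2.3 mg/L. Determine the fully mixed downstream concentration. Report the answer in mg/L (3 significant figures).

0.408 mg/L

0.239 ML/d = 0.002766 m³/s.
4.83 µg/L = 0.00483 mg/L.
Flow-weighted mixing gives C = (0.002766·2.3 + 0.013·0.00483) / (0.002766 + 0.013) = 0.006425/0.01577 = 0.4075 mg/L.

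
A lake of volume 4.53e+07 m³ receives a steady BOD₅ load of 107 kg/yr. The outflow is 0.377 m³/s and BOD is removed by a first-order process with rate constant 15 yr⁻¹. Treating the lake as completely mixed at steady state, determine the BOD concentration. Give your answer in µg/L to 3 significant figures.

0.155 µg/L

Outflow Q = 0.377 m³/s × 3.156e+07 s/yr = 1.19e+07 m³/yr.
Steady-state CSTR mass balance: W = Q·C + k·V·C, so C = W/(Q + kV).
Q + kV = 1.19e+07 + 15·4.53e+07 = 6.914e+08 m³/yr.
C = 107/6.914e+08 = 1.548e-07 kg/m³ = 0.0001548 mg/L = 0.1548 µg/L.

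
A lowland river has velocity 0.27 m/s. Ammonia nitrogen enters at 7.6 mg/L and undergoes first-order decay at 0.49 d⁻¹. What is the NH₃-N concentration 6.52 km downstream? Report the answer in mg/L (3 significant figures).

Travel time t = 6.52 km / 0.27 m/s = 6520/0.27 = 2.415e+04 s = 0.2795 d.
First-order decay: C = 7.6·exp(−0.49·0.2795) = 7.6·0.872 = 6.627 mg/L.

6.63 mg/L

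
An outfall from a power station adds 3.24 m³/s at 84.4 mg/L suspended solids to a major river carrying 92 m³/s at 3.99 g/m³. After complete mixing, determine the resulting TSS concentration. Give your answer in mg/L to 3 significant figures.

Flow-weighted mixing gives C = (3.24·84.4 + 92·3.99) / (3.24 + 92) = 640.5/95.24 = 6.725 mg/L.

6.73 mg/L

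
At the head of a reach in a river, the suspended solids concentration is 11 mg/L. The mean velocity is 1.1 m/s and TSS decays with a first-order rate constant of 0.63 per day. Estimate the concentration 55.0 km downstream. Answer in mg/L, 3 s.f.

7.64 mg/L

Travel time t = 55.0 km / 1.1 m/s = 5.5e+04/1.1 = 5e+04 s = 0.5787 d.
First-order decay: C = 11·exp(−0.63·0.5787) = 11·0.6945 = 7.639 mg/L.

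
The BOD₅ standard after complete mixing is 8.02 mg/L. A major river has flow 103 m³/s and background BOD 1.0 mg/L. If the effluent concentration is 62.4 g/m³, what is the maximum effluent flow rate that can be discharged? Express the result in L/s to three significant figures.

13300 L/s

Mass balance at complete mixing: C_std·(Q_w + Q_r) = Q_w·C_e + Q_r·C_b.
Rearranging, Q_w = Q_r·(C_std − C_b)/(C_e − C_std) = 103·(8.02 − 1) / (62.4 − 8.02) = 13.3 m³/s.
= 1.33e+04 L/s.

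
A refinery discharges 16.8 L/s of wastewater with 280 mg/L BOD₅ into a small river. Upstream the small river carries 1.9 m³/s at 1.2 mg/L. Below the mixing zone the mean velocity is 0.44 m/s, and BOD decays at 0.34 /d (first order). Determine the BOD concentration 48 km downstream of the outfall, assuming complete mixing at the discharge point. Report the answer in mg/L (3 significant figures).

16.8 L/s = 0.0168 m³/s.
After complete mixing, C₀ = (0.0168·280 + 1.9·1.2) / 1.917 = 3.644 mg/L.
Travel time t = 4.8e+04 m / 0.44 m/s = 1.091e+05 s = 1.263 d.
C = 3.644·exp(−0.34·1.263) = 3.644·0.651 = 2.372 mg/L.

2.37 mg/L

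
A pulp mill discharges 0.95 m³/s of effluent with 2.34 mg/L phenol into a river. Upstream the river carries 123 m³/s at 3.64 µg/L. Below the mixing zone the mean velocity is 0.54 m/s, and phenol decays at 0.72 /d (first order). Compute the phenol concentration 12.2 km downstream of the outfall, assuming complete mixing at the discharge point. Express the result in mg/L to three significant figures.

0.0178 mg/L

3.64 µg/L = 0.00364 mg/L.
After complete mixing, C₀ = (0.95·2.34 + 123·0.00364) / 124 = 0.02155 mg/L.
Travel time t = 1.22e+04 m / 0.54 m/s = 2.259e+04 s = 0.2615 d.
C = 0.02155·exp(−0.72·0.2615) = 0.02155·0.8284 = 0.01785 mg/L.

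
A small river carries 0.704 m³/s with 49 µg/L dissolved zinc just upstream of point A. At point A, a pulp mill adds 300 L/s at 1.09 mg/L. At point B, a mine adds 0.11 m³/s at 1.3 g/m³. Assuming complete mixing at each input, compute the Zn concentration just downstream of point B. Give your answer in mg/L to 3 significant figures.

49 µg/L = 0.049 mg/L.
300 L/s = 0.3 m³/s.
After input A: C = (0.704·0.049 + 0.3·1.09) / 1.004 = 0.3601 mg/L.
After input B: C = (1.004·0.3601 + 0.11·1.3) / 1.114 = 0.4529 mg/L.

0.453 mg/L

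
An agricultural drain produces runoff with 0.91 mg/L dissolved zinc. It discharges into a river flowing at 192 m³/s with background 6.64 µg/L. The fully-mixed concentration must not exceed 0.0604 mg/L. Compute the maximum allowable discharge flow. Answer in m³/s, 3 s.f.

6.64 µg/L = 0.00664 mg/L.
Mass balance at complete mixing: C_std·(Q_w + Q_r) = Q_w·C_e + Q_r·C_b.
Rearranging, Q_w = Q_r·(C_std − C_b)/(C_e − C_std) = 192·(0.0604 − 0.00664) / (0.91 − 0.0604) = 12.15 m³/s.

12.1 m³/s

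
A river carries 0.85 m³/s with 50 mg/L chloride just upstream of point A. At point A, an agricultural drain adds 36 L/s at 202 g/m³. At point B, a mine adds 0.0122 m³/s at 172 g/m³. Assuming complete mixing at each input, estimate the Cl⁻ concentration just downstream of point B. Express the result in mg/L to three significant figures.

36 L/s = 0.036 m³/s.
After input A: C = (0.85·50 + 0.036·202) / 0.886 = 56.18 mg/L.
After input B: C = (0.886·56.18 + 0.0122·172) / 0.8982 = 57.75 mg/L.

57.7 mg/L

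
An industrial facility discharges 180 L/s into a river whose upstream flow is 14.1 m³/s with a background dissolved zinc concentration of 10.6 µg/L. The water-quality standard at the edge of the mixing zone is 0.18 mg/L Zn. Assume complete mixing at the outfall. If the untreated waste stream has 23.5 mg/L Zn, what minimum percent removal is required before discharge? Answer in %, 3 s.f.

42.8 %

180 L/s = 0.18 m³/s.
10.6 µg/L = 0.0106 mg/L.
Mass balance: 0.18·14.28 = 0.18·Cₑ + 14.1·0.0106.
Cₑ = (2.57 − 0.1495) / 0.18 = 13.45 mg/L.
Required removal = 1 − 13.45/23.5 = 42.77 %.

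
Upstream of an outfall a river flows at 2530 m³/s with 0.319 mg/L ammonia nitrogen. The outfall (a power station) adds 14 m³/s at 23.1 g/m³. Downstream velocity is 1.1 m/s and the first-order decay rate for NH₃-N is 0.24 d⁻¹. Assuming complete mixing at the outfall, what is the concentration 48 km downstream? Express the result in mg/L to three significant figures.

0.394 mg/L

After complete mixing, C₀ = (14·23.1 + 2530·0.319) / 2544 = 0.4444 mg/L.
Travel time t = 4.8e+04 m / 1.1 m/s = 4.364e+04 s = 0.5051 d.
C = 0.4444·exp(−0.24·0.5051) = 0.4444·0.8858 = 0.3936 mg/L.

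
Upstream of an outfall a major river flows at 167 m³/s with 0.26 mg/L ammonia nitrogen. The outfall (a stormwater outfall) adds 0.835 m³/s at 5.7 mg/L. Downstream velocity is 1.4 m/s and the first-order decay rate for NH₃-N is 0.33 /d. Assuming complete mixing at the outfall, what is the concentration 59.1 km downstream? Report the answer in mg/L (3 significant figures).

After complete mixing, C₀ = (0.835·5.7 + 167·0.26) / 167.8 = 0.2871 mg/L.
Travel time t = 5.91e+04 m / 1.4 m/s = 4.221e+04 s = 0.4886 d.
C = 0.2871·exp(−0.33·0.4886) = 0.2871·0.8511 = 0.2443 mg/L.

0.244 mg/L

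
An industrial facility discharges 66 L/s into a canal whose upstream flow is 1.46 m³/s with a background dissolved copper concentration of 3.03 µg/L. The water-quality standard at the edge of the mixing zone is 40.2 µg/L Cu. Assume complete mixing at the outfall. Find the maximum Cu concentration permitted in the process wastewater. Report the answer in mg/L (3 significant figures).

0.862 mg/L

66 L/s = 0.066 m³/s.
3.03 µg/L = 0.00303 mg/L.
40.2 µg/L = 0.0402 mg/L.
Mass balance: 0.0402·1.526 = 0.066·Cₑ + 1.46·0.00303.
Cₑ = (0.06135 − 0.004424) / 0.066 = 0.8624 mg/L.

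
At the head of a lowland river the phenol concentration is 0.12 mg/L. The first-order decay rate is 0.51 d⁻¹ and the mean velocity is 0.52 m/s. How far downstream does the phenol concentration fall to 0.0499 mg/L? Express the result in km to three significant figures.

77.3 km

From C = C₀·e^(−kt), t = ln(C₀/C)/k = ln(0.12/0.0499)/0.51 = 0.8775/0.51 = 1.721 d.
Distance = v·t = 0.52 m/s × 1.487e+05 s = 7.73e+04 m = 77.3 km.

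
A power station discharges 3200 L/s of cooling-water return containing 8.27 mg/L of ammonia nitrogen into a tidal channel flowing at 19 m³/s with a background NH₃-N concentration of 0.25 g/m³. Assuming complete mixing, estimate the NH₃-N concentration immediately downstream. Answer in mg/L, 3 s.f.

1.41 mg/L

3200 L/s = 3.2 m³/s.
By mass balance at complete mixing, C = (3.2·8.27 + 19·0.25) / (3.2 + 19) = 31.21/22.2 = 1.406 mg/L.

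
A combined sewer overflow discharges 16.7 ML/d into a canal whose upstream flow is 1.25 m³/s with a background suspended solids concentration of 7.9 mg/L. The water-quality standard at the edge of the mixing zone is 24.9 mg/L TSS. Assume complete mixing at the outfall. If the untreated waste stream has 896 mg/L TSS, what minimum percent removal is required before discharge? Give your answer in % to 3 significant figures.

85.0 %

16.7 ML/d = 0.1933 m³/s.
Mass balance: 24.9·1.443 = 0.1933·Cₑ + 1.25·7.9.
Cₑ = (35.94 − 9.875) / 0.1933 = 134.8 mg/L.
Required removal = 1 − 134.8/896 = 84.95 %.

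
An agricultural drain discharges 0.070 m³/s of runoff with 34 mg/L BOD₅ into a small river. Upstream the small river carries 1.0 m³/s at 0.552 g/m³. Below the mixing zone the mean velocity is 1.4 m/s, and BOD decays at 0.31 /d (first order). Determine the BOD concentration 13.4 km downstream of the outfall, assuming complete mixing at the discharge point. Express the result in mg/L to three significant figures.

After complete mixing, C₀ = (0.07·34 + 1·0.552) / 1.07 = 2.74 mg/L.
Travel time t = 1.34e+04 m / 1.4 m/s = 9571 s = 0.1108 d.
C = 2.74·exp(−0.31·0.1108) = 2.74·0.9662 = 2.648 mg/L.

2.65 mg/L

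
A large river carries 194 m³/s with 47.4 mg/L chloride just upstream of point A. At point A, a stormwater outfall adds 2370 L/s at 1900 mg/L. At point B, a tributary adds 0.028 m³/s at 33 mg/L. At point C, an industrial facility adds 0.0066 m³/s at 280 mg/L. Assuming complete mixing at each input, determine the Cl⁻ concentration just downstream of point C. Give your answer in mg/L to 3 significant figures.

69.8 mg/L

2370 L/s = 2.37 m³/s.
After input A: C = (194·47.4 + 2.37·1900) / 196.4 = 69.76 mg/L.
After input B: C = (196.4·69.76 + 0.028·33) / 196.4 = 69.75 mg/L.
After input C: C = (196.4·69.75 + 0.0066·280) / 196.4 = 69.76 mg/L.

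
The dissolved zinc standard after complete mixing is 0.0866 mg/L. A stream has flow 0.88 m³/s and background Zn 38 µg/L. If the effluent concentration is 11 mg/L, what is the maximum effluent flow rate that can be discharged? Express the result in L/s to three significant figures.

3.92 L/s

38 µg/L = 0.038 mg/L.
Mass balance at complete mixing: C_std·(Q_w + Q_r) = Q_w·C_e + Q_r·C_b.
Rearranging, Q_w = Q_r·(C_std − C_b)/(C_e − C_std) = 0.88·(0.0866 − 0.038) / (11 − 0.0866) = 0.003919 m³/s.
= 3.919 L/s.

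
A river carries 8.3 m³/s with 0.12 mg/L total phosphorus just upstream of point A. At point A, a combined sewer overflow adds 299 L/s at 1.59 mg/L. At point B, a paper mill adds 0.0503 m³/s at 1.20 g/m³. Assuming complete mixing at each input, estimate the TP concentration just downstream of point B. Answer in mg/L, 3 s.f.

299 L/s = 0.299 m³/s.
After input A: C = (8.3·0.12 + 0.299·1.59) / 8.599 = 0.1711 mg/L.
After input B: C = (8.599·0.1711 + 0.0503·1.2) / 8.649 = 0.1771 mg/L.

0.177 mg/L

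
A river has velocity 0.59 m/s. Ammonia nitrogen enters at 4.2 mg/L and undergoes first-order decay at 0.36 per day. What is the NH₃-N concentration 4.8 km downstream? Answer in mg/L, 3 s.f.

Travel time t = 4.8 km / 0.59 m/s = 4800/0.59 = 8136 s = 0.09416 d.
First-order decay: C = 4.2·exp(−0.36·0.09416) = 4.2·0.9667 = 4.06 mg/L.

4.06 mg/L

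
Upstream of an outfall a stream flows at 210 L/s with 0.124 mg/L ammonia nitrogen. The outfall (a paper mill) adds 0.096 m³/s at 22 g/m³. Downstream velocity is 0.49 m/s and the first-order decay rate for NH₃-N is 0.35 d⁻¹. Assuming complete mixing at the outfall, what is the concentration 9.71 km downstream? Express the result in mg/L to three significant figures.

6.45 mg/L

210 L/s = 0.21 m³/s.
After complete mixing, C₀ = (0.096·22 + 0.21·0.124) / 0.306 = 6.987 mg/L.
Travel time t = 9710 m / 0.49 m/s = 1.982e+04 s = 0.2294 d.
C = 6.987·exp(−0.35·0.2294) = 6.987·0.9229 = 6.448 mg/L.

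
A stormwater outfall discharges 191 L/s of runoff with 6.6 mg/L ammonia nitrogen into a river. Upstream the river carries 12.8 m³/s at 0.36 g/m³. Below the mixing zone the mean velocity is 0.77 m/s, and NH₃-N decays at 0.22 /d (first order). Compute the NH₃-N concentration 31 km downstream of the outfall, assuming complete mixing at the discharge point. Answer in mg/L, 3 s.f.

0.408 mg/L

191 L/s = 0.191 m³/s.
After complete mixing, C₀ = (0.191·6.6 + 12.8·0.36) / 12.99 = 0.4517 mg/L.
Travel time t = 3.1e+04 m / 0.77 m/s = 4.026e+04 s = 0.466 d.
C = 0.4517·exp(−0.22·0.466) = 0.4517·0.9026 = 0.4077 mg/L.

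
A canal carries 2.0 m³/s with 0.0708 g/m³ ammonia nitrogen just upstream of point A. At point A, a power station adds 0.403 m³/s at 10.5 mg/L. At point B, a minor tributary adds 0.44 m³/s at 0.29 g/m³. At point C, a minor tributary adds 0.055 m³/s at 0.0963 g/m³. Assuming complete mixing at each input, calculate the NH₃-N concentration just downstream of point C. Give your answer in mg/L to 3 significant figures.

1.55 mg/L

After input A: C = (2·0.0708 + 0.403·10.5) / 2.403 = 1.82 mg/L.
After input B: C = (2.403·1.82 + 0.44·0.29) / 2.843 = 1.583 mg/L.
After input C: C = (2.843·1.583 + 0.055·0.0963) / 2.898 = 1.555 mg/L.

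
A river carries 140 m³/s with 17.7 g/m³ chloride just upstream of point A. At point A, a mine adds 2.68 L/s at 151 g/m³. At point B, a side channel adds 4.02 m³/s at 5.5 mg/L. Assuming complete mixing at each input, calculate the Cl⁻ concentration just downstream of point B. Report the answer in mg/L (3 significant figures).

2.68 L/s = 0.00268 m³/s.
After input A: C = (140·17.7 + 0.00268·151) / 140 = 17.7 mg/L.
After input B: C = (140·17.7 + 4.02·5.5) / 144 = 17.36 mg/L.

17.4 mg/L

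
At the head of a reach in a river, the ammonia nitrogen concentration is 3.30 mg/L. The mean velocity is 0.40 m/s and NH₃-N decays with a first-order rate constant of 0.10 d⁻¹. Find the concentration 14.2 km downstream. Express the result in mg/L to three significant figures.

Travel time t = 14.2 km / 0.40 m/s = 1.42e+04/0.40 = 3.55e+04 s = 0.4109 d.
First-order decay: C = 3.30·exp(−0.10·0.4109) = 3.30·0.9597 = 3.167 mg/L.

3.17 mg/L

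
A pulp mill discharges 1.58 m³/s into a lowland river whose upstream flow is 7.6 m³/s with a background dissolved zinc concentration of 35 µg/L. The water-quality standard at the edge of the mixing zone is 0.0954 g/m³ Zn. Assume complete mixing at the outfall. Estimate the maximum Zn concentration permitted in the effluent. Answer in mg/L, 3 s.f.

35 µg/L = 0.035 mg/L.
Mass balance: 0.0954·9.18 = 1.58·Cₑ + 7.6·0.035.
Cₑ = (0.8758 − 0.266) / 1.58 = 0.3859 mg/L.

0.386 mg/L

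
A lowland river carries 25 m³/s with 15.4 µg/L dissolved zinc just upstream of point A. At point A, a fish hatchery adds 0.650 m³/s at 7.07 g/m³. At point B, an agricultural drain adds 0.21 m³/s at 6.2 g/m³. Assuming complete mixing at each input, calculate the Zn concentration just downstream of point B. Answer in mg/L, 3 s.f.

0.243 mg/L

15.4 µg/L = 0.0154 mg/L.
After input A: C = (25·0.0154 + 0.65·7.07) / 25.65 = 0.1942 mg/L.
After input B: C = (25.65·0.1942 + 0.21·6.2) / 25.86 = 0.2429 mg/L.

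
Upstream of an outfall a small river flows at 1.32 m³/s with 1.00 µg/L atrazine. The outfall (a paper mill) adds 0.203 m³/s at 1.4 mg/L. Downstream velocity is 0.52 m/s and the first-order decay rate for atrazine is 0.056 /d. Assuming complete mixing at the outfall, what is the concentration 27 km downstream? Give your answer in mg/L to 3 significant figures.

1.00 µg/L = 0.001 mg/L.
After complete mixing, C₀ = (0.203·1.4 + 1.32·0.001) / 1.523 = 0.1875 mg/L.
Travel time t = 2.7e+04 m / 0.52 m/s = 5.192e+04 s = 0.601 d.
C = 0.1875·exp(−0.056·0.601) = 0.1875·0.9669 = 0.1813 mg/L.

0.181 mg/L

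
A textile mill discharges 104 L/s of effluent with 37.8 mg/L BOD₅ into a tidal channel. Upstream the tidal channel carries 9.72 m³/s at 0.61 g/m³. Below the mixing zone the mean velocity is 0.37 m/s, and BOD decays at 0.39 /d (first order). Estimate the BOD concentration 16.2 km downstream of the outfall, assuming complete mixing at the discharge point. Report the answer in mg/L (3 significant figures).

0.824 mg/L

104 L/s = 0.104 m³/s.
After complete mixing, C₀ = (0.104·37.8 + 9.72·0.61) / 9.824 = 1.004 mg/L.
Travel time t = 1.62e+04 m / 0.37 m/s = 4.378e+04 s = 0.5068 d.
C = 1.004·exp(−0.39·0.5068) = 1.004·0.8207 = 0.8237 mg/L.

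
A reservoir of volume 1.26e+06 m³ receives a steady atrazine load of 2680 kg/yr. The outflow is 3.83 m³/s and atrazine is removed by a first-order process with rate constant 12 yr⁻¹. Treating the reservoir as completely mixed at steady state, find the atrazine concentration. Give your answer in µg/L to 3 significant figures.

Outflow Q = 3.83 m³/s × 3.156e+07 s/yr = 1.209e+08 m³/yr.
Steady-state CSTR mass balance: W = Q·C + k·V·C, so C = W/(Q + kV).
Q + kV = 1.209e+08 + 12·1.26e+06 = 1.36e+08 m³/yr.
C = 2680/1.36e+08 = 1.971e-05 kg/m³ = 0.01971 mg/L = 19.71 µg/L.

19.7 µg/L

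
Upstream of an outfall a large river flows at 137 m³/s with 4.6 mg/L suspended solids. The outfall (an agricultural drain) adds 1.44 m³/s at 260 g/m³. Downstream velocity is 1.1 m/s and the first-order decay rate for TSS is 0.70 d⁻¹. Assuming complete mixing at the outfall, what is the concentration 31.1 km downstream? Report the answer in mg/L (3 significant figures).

After complete mixing, C₀ = (1.44·260 + 137·4.6) / 138.4 = 7.257 mg/L.
Travel time t = 3.11e+04 m / 1.1 m/s = 2.827e+04 s = 0.3272 d.
C = 7.257·exp(−0.70·0.3272) = 7.257·0.7953 = 5.771 mg/L.

5.77 mg/L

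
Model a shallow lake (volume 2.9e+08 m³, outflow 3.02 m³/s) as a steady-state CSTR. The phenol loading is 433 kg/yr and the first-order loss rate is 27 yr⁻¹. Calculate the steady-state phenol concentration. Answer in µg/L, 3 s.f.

Outflow Q = 3.02 m³/s × 3.156e+07 s/yr = 9.53e+07 m³/yr.
Steady-state CSTR mass balance: W = Q·C + k·V·C, so C = W/(Q + kV).
Q + kV = 9.53e+07 + 27·2.9e+08 = 7.925e+09 m³/yr.
C = 433/7.925e+09 = 5.464e-08 kg/m³ = 5.464e-05 mg/L = 0.05464 µg/L.

0.0546 µg/L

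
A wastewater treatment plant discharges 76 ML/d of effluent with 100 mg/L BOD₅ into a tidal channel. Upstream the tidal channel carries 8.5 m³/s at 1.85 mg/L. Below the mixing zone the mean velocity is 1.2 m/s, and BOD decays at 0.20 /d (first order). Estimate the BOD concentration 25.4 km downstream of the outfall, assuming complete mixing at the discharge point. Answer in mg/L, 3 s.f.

76 ML/d = 0.8796 m³/s.
After complete mixing, C₀ = (0.8796·100 + 8.5·1.85) / 9.38 = 11.05 mg/L.
Travel time t = 2.54e+04 m / 1.2 m/s = 2.117e+04 s = 0.245 d.
C = 11.05·exp(−0.20·0.245) = 11.05·0.9522 = 10.53 mg/L.

10.5 mg/L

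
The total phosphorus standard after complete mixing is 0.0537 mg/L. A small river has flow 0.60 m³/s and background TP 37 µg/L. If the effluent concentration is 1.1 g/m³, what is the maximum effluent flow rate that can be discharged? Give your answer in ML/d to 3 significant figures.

0.827 ML/d

37 µg/L = 0.037 mg/L.
Mass balance at complete mixing: C_std·(Q_w + Q_r) = Q_w·C_e + Q_r·C_b.
Rearranging, Q_w = Q_r·(C_std − C_b)/(C_e − C_std) = 0.60·(0.0537 − 0.037) / (1.1 − 0.0537) = 0.009577 m³/s.
= 0.8274 ML/d.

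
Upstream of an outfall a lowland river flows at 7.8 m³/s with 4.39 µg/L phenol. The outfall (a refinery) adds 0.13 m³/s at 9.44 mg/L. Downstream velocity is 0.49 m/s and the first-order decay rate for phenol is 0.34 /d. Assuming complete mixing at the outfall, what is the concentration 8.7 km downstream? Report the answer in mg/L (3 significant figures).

0.148 mg/L

4.39 µg/L = 0.00439 mg/L.
After complete mixing, C₀ = (0.13·9.44 + 7.8·0.00439) / 7.93 = 0.1591 mg/L.
Travel time t = 8700 m / 0.49 m/s = 1.776e+04 s = 0.2055 d.
C = 0.1591·exp(−0.34·0.2055) = 0.1591·0.9325 = 0.1483 mg/L.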